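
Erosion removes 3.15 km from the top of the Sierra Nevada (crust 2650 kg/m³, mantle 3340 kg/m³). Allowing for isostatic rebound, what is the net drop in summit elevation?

0.651 km

Rebound u = e ρ_c/ρ_m = 3.15 km × 2650/3340 = 2.499 km.
Net surface drop = e − u = 3.15 km − 2.499 km = e (ρ_m − ρ_c)/ρ_m = 0.651 km.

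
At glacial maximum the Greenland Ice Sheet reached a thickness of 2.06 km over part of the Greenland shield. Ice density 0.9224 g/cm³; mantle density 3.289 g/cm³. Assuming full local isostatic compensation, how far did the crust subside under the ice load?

Balancing pressure at the compensation depth: the ice load ρ_ice t is balanced by mantle displaced below, ρ_m s.
s = t ρ_ice / ρ_m = 2.06 km × 0.9224/3.289 = 0.578 km.

0.578 km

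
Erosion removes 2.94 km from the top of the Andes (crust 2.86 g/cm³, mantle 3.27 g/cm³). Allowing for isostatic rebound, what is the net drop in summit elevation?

0.369 km

Rebound u = e ρ_c/ρ_m = 2.94 km × 2.86/3.27 = 2.571 km.
Net surface drop = e − u = 2.94 km − 2.571 km = e (ρ_m − ρ_c)/ρ_m = 0.369 km.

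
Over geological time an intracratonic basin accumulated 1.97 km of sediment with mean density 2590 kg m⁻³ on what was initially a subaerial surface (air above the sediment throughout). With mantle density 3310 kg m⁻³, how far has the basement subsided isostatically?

1.54 km

Subaerial load: s = t ρ_sed / ρ_m = 1.97 km × 2590/3310 = 1.54 km.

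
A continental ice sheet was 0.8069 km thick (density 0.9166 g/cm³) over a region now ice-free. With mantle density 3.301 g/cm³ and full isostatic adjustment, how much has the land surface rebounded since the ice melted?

Removing the load lets mantle flow back in; uplift u satisfies ρ_ice t = ρ_m u.
u = t ρ_ice/ρ_m = 0.8069 km × 0.9166/3.301 = 0.224 km.

0.224 km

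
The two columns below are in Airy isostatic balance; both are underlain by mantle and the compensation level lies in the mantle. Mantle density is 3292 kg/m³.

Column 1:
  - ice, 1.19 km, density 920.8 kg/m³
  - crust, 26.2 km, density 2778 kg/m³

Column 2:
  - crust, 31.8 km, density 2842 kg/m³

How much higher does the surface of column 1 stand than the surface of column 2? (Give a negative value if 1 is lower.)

0.601 km

For any compensation level in the mantle, the mantle terms cancel and isostasy reduces to e = (Σt_1 − Σt_2) − (Σ(ρt)_1 − Σ(ρt)_2) / ρ_m.
Σt_1 = 27.39 km; Σt_2 = 31.8 km; Σ(ρt)_1 = 73879.352; Σ(ρt)_2 = 90375.6 (in km·kg/m³).
e = (27.39 − 31.8) − (73879.352 − 90375.6) / 3292 = 0.601 km.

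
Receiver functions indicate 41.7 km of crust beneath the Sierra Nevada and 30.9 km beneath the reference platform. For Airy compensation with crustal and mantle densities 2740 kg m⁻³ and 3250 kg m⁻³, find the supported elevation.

1.69 km

Excess crust Δ = 41.7 km − 30.9 km = 10.8 km, split between elevation h and root r with h + r = Δ.
Airy balance ρ_c h = (ρ_m − ρ_c) r gives r = h ρ_c/(ρ_m − ρ_c), so h (1 + ρ_c/(ρ_m − ρ_c)) = Δ, i.e. h = Δ (ρ_m − ρ_c)/ρ_m.
h = 10.8 km × 510/3250 = 1.69 km.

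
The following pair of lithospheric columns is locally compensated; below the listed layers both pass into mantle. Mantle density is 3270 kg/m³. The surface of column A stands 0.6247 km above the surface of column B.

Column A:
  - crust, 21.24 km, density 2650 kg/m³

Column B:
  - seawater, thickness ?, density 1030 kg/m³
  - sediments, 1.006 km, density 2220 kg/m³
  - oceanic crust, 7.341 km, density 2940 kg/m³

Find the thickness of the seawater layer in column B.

3.41 km

Take the compensation level at the base of the deeper column (depth z_c below the surface of column A) and equate Σ ρ_i t_i down to z_c; mantle fills any gap and the z_c terms cancel.
Column A: 21.24×2650 + (z_c − 21.24)×3270
Column B: 0.6247×0 + x×1030 + 1.006×2220 + 7.341×2940 + (z_c − 0.6247 − 8.347 − x)×3270
The z_c×3270 term appears on both sides and cancels. Collect the known terms of each column as K = Σ(ρt)_known − 3270 × (depth of known layers): K_A = 56286 − 3270×21.24 = −13168.8; K_B = 23815.86 − 3270×(0.6247 + 8.347) = −5521.599.
Balance: K_A = K_B − x×(3270 − 1030), so x = (K_B − K_A)/(3270 − 1030) = 7647.2/2240 = 3.41 km.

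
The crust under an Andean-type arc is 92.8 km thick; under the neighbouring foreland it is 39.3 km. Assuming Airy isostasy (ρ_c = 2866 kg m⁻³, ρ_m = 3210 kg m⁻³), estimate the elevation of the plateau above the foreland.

Excess crust Δ = 92.8 km − 39.3 km = 53.5 km, split between elevation h and root r with h + r = Δ.
Airy balance ρ_c h = (ρ_m − ρ_c) r gives r = h ρ_c/(ρ_m − ρ_c), so h (1 + ρ_c/(ρ_m − ρ_c)) = Δ, i.e. h = Δ (ρ_m − ρ_c)/ρ_m.
h = 53.5 km × 344/3210 = 5.73 km.

5.73 km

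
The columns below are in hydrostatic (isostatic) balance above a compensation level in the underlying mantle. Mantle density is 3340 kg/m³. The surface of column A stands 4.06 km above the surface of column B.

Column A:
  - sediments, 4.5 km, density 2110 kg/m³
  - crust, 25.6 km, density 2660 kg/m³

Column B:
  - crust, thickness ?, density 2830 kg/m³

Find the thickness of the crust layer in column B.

Take the compensation level at the base of the deeper column (depth z_c below the surface of column A) and equate Σ ρ_i t_i down to z_c; mantle fills any gap and the z_c terms cancel.
Column A: 4.5×2110 + 25.6×2660 + (z_c − 30.1)×3340
Column B: 4.06×0 + x×2830 + (z_c − 4.06 − 0 − x)×3340
The z_c×3340 term appears on both sides and cancels. Collect the known terms of each column as K = Σ(ρt)_known − 3340 × (depth of known layers): K_A = 77591 − 3340×30.1 = −22943; K_B = 0 − 3340×(4.06 + 0) = −13560.4.
Balance: K_A = K_B − x×(3340 − 2830), so x = (K_B − K_A)/(3340 − 2830) = 9382.6/510 = 18.4 km.

18.4 km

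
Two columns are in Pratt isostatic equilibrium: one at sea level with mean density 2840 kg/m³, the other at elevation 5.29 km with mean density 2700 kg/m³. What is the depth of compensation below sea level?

102 km

ρ_ref D = ρ (D + h) → D (ρ_ref − ρ) = ρ h.
D = ρ h/(ρ_ref − ρ) = 2700 × 5.29 km/(2840 − 2700) = 102 km.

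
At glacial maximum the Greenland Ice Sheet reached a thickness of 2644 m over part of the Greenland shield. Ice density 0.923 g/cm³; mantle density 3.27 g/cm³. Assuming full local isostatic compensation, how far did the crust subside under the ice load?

746 m

For local isostatic compensation: the ice load ρ_ice t is balanced by mantle displaced below, ρ_m s.
s = t ρ_ice / ρ_m = 2644 m × 0.923/3.27 = 746 m.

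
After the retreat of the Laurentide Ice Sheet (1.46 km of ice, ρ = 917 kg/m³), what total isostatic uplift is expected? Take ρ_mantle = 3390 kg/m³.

0.395 km

Removing the load lets mantle flow back in; uplift u satisfies ρ_ice t = ρ_m u.
u = t ρ_ice/ρ_m = 1.46 km × 917/3390 = 0.395 km.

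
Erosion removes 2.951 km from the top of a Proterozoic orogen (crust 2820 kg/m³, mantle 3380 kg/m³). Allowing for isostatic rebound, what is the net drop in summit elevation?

0.489 km

Rebound u = e ρ_c/ρ_m = 2.951 km × 2820/3380 = 2.462 km.
Net surface drop = e − u = 2.951 km − 2.462 km = e (ρ_m − ρ_c)/ρ_m = 0.489 km.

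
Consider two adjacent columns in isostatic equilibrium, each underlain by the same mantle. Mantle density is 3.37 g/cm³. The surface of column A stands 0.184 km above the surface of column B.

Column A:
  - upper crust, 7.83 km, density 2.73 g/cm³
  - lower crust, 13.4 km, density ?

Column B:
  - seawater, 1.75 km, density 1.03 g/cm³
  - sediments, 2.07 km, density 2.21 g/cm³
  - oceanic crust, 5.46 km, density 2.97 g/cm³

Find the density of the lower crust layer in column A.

3.05 g/cm³

Take the compensation level at the base of the deeper column (depth z_c below the surface of column A) and equate Σ ρ_i t_i down to z_c; mantle fills any gap and the z_c terms cancel.
Column A: 7.83×2.73 + 13.4×ρ + (z_c − 21.23)×3.37
Column B: 0.184×0 + 1.75×1.03 + 2.07×2.21 + 5.46×2.97 + (z_c − 0.184 − 9.28)×3.37
The z_c×3.37 term appears on both sides and cancels. Collect the known terms of each column as K = Σ(ρt)_known − 3.37 × (depth of known layers): K_A = 21.3759 − 3.37×21.23 = −50.1692; K_B = 22.5934 − 3.37×(0.184 + 9.28) = −9.30028.
Balance: K_A + 13.4×ρ = K_B, so ρ = (K_B − K_A)/13.4 = 40.8689/13.4 = 3.05 g/cm³.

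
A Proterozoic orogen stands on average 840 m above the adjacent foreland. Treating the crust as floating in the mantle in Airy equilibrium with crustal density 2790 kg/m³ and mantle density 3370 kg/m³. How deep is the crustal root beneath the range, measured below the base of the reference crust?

By Archimedes' principle applied to the lithosphere: the weight of the topography is balanced by the buoyancy of the root, ρ_c h = (ρ_m − ρ_c) r.
r = h · ρ_c / (ρ_m − ρ_c) = 840 m × 2790 / (3370 − 2790) = 4040 m.

4040 m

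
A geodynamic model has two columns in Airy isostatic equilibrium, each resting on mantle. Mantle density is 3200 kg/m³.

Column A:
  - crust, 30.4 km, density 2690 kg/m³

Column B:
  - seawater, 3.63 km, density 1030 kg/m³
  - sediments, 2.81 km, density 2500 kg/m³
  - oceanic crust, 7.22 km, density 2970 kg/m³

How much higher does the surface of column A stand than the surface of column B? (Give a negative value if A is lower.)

For any compensation level in the mantle, the mantle terms cancel and isostasy reduces to e = (Σt_A − Σt_B) − (Σ(ρt)_A − Σ(ρt)_B) / ρ_m.
Σt_A = 30.4 km; Σt_B = 13.66 km; Σ(ρt)_A = 81776; Σ(ρt)_B = 32207.3 (in km·kg/m³).
e = (30.4 − 13.66) − (81776 − 32207.3) / 3200 = 1.25 km.

1.25 km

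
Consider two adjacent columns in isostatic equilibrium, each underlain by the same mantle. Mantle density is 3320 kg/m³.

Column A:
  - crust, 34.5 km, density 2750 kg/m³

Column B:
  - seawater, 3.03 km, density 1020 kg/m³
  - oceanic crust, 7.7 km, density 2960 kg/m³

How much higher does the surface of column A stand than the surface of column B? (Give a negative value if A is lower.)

For any compensation level in the mantle, the mantle terms cancel and isostasy reduces to e = (Σt_A − Σt_B) − (Σ(ρt)_A − Σ(ρt)_B) / ρ_m.
Σt_A = 34.5 km; Σt_B = 10.73 km; Σ(ρt)_A = 94875; Σ(ρt)_B = 25882.6 (in km·kg/m³).
e = (34.5 − 10.73) − (94875 − 25882.6) / 3320 = 2.99 km.

2.99 km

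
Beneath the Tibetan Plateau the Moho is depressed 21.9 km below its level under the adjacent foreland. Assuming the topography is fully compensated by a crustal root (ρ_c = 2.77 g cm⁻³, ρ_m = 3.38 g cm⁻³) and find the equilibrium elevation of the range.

4.82 km

Isostatic balance requires: ρ_c h = (ρ_m − ρ_c) r.
h = r (ρ_m − ρ_c) / ρ_c = 21.9 km × (3.38 − 2.77) / 2.77 = 4.82 km.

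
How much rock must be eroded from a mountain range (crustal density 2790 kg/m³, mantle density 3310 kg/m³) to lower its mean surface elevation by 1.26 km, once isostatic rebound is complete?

Net drop Δ = e − u = e − e ρ_c/ρ_m = e (ρ_m − ρ_c)/ρ_m.
e = Δ ρ_m/(ρ_m − ρ_c) = 1.26 km × 3310/520 = 8.02 km.

8.02 km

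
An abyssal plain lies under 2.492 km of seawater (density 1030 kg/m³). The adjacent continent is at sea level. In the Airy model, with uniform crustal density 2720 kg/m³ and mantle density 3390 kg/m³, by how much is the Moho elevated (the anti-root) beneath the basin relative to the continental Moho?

For local isostatic compensation: replacing crust with seawater at the top is compensated by replacing crust with mantle at the base: d (ρ_c − ρ_w) = a (ρ_m − ρ_c).
a = d (ρ_c − ρ_w)/(ρ_m − ρ_c) = 2.492 km × 1690/670 = 6.29 km.

6.29 km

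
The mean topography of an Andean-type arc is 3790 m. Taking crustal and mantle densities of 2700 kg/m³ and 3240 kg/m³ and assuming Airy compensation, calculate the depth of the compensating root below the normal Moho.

19000 m

Balancing pressure at the compensation depth: the weight of the topography is balanced by the buoyancy of the root, ρ_c h = (ρ_m − ρ_c) r.
r = h · ρ_c / (ρ_m − ρ_c) = 3790 m × 2700 / (3240 − 2700) = 19000 m.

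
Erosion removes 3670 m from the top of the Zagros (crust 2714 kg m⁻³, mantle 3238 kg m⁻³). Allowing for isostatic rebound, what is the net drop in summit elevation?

594 m

Rebound u = e ρ_c/ρ_m = 3670 m × 2714/3238 = 3076 m.
Net surface drop = e − u = 3670 m − 3076 m = e (ρ_m − ρ_c)/ρ_m = 594 m.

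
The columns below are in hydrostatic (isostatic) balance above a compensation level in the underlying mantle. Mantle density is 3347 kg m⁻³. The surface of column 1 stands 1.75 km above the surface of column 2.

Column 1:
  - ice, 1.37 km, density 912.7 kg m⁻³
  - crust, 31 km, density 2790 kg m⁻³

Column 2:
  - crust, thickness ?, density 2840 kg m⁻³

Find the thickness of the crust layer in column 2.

29.1 km

Take the compensation level at the base of the deeper column (depth z_c below the surface of column 1) and equate Σ ρ_i t_i down to z_c; mantle fills any gap and the z_c terms cancel.
Column 1: 1.37×912.7 + 31×2790 + (z_c − 32.37)×3347
Column 2: 1.75×0 + x×2840 + (z_c − 1.75 − 0 − x)×3347
The z_c×3347 term appears on both sides and cancels. Collect the known terms of each column as K = Σ(ρt)_known − 3347 × (depth of known layers): K_1 = 87740.399 − 3347×32.37 = −20601.991; K_2 = 0 − 3347×(1.75 + 0) = −5857.25.
Balance: K_1 = K_2 − x×(3347 − 2840), so x = (K_2 − K_1)/(3347 − 2840) = 14744.7/507 = 29.1 km.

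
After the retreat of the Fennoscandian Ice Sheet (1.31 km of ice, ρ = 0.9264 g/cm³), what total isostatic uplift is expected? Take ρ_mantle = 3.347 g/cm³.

Removing the load lets mantle flow back in; uplift u satisfies ρ_ice t = ρ_m u.
u = t ρ_ice/ρ_m = 1.31 km × 0.9264/3.347 = 0.363 km.

0.363 km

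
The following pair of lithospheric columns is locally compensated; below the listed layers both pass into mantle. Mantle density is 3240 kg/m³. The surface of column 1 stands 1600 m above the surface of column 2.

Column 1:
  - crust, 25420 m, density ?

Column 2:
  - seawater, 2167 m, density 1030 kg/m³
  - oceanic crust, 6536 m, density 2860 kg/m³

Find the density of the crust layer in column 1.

Take the compensation level at the base of the deeper column (depth z_c below the surface of column 1) and equate Σ ρ_i t_i down to z_c; mantle fills any gap and the z_c terms cancel.
Column 1: 25420×ρ + (z_c − 25420)×3240
Column 2: 1600×0 + 2167×1030 + 6536×2860 + (z_c − 1600 − 8703)×3240
The z_c×3240 term appears on both sides and cancels. Collect the known terms of each column as K = Σ(ρt)_known − 3240 × (depth of known layers): K_1 = 0 − 3240×25420 = −82360800; K_2 = 20924970 − 3240×(1600 + 8703) = −12456750.
Balance: K_1 + 25420×ρ = K_2, so ρ = (K_2 − K_1)/25420 = 69904000/25420 = 2750 kg/m³.

2750 kg/m³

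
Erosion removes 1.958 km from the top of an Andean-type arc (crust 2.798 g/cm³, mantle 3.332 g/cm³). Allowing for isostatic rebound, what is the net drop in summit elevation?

0.314 km

Rebound u = e ρ_c/ρ_m = 1.958 km × 2.798/3.332 = 1.644 km.
Net surface drop = e − u = 1.958 km − 1.644 km = e (ρ_m − ρ_c)/ρ_m = 0.314 km.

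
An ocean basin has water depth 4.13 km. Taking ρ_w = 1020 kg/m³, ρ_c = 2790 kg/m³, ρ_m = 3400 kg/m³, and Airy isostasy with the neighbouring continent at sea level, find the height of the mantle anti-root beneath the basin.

12 km

By Archimedes' principle applied to the lithosphere: replacing crust with seawater at the top is compensated by replacing crust with mantle at the base: d (ρ_c − ρ_w) = a (ρ_m − ρ_c).
a = d (ρ_c − ρ_w)/(ρ_m − ρ_c) = 4.13 km × 1770/610 = 12 km.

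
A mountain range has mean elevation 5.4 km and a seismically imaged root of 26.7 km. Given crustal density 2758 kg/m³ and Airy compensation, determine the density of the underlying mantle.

3320 kg/m³

Airy balance: ρ_c h = (ρ_m − ρ_c) r → ρ_m = ρ_c (1 + h/r).
ρ_m = 2758 × (1 + 5.4 km/26.7 km) = 3320 kg/m³.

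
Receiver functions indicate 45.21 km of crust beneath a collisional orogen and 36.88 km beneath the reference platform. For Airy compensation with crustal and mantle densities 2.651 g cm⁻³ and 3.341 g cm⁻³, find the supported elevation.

1.72 km

Excess crust Δ = 45.21 km − 36.88 km = 8.33 km, split between elevation h and root r with h + r = Δ.
Airy balance ρ_c h = (ρ_m − ρ_c) r gives r = h ρ_c/(ρ_m − ρ_c), so h (1 + ρ_c/(ρ_m − ρ_c)) = Δ, i.e. h = Δ (ρ_m − ρ_c)/ρ_m.
h = 8.33 km × 0.69/3.341 = 1.72 km.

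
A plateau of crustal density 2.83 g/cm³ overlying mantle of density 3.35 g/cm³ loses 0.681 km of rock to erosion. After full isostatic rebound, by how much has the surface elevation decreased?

Rebound u = e ρ_c/ρ_m = 0.681 km × 2.83/3.35 = 0.5753 km.
Net surface drop = e − u = 0.681 km − 0.5753 km = e (ρ_m − ρ_c)/ρ_m = 0.106 km.

0.106 km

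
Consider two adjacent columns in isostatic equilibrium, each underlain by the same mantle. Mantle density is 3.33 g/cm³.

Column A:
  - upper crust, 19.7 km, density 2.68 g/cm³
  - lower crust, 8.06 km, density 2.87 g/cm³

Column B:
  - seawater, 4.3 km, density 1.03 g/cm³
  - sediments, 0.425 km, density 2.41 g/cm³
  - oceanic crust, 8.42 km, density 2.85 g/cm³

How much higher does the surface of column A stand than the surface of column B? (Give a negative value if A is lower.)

For any compensation level in the mantle, the mantle terms cancel and isostasy reduces to e = (Σt_A − Σt_B) − (Σ(ρt)_A − Σ(ρt)_B) / ρ_m.
Σt_A = 27.76 km; Σt_B = 13.145 km; Σ(ρt)_A = 75.9282; Σ(ρt)_B = 29.45025 (in km·g/cm³).
e = (27.76 − 13.145) − (75.9282 − 29.45025) / 3.33 = 0.658 km.

0.658 km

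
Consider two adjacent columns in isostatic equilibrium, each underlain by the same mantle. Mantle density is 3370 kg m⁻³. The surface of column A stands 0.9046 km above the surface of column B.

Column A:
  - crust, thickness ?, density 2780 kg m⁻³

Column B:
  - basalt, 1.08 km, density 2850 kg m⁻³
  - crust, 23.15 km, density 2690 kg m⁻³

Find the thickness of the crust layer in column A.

Take the compensation level at the base of the deeper column (depth z_c below the surface of column A) and equate Σ ρ_i t_i down to z_c; mantle fills any gap and the z_c terms cancel.
Column A: x×2780 + (z_c − 0 − x)×3370
Column B: 0.9046×0 + 1.08×2850 + 23.15×2690 + (z_c − 0.9046 − 24.23)×3370
The z_c×3370 term appears on both sides and cancels. Collect the known terms of each column as K = Σ(ρt)_known − 3370 × (depth of known layers): K_A = 0 − 3370×0 = 0; K_B = 65351.5 − 3370×(0.9046 + 24.23) = −19352.102.
Balance: K_A − x×(3370 − 2780) = K_B, so x = (K_A − K_B)/(3370 − 2780) = 19352.1/590 = 32.8 km.

32.8 km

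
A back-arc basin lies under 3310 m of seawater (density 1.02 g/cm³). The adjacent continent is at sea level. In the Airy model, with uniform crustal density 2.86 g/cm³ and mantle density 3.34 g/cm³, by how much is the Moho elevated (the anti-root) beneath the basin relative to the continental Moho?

12700 m

Balancing pressure at the compensation depth: replacing crust with seawater at the top is compensated by replacing crust with mantle at the base: d (ρ_c − ρ_w) = a (ρ_m − ρ_c).
a = d (ρ_c − ρ_w)/(ρ_m − ρ_c) = 3310 m × 1.84/0.48 = 12700 m.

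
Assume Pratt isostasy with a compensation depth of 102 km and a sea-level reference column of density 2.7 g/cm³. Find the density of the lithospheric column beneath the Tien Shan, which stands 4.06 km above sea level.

Pratt balance: ρ_ref D = ρ (D + h).
ρ = ρ_ref D/(D + h) = 2.7 × 102 km/(102 km + 4.06 km) = 2.6 g/cm³.

2.6 g/cm³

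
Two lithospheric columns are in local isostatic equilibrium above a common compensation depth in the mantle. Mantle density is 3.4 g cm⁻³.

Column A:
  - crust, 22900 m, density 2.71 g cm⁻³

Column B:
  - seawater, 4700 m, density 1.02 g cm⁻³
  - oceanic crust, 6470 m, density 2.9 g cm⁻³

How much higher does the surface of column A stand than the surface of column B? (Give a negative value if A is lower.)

For any compensation level in the mantle, the mantle terms cancel and isostasy reduces to e = (Σt_A − Σt_B) − (Σ(ρt)_A − Σ(ρt)_B) / ρ_m.
Σt_A = 22900 m; Σt_B = 11170 m; Σ(ρt)_A = 62059; Σ(ρt)_B = 23557 (in m·g cm⁻³).
e = (22900 − 11170) − (62059 − 23557) / 3.4 = 406 m.

406 m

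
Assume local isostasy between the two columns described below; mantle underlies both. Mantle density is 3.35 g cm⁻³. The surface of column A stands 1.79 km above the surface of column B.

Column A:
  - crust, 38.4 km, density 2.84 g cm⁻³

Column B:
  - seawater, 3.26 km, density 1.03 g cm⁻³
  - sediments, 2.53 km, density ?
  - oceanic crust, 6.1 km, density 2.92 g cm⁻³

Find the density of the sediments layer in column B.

2.01 g cm⁻³

Take the compensation level at the base of the deeper column (depth z_c below the surface of column A) and equate Σ ρ_i t_i down to z_c; mantle fills any gap and the z_c terms cancel.
Column A: 38.4×2.84 + (z_c − 38.4)×3.35
Column B: 1.79×0 + 3.26×1.03 + 2.53×ρ + 6.1×2.92 + (z_c − 1.79 − 11.89)×3.35
The z_c×3.35 term appears on both sides and cancels. Collect the known terms of each column as K = Σ(ρt)_known − 3.35 × (depth of known layers): K_A = 109.056 − 3.35×38.4 = −19.584; K_B = 21.1698 − 3.35×(1.79 + 11.89) = −24.6582.
Balance: K_A = K_B + 2.53×ρ, so ρ = (K_A − K_B)/2.53 = 5.0742/2.53 = 2.01 g cm⁻³.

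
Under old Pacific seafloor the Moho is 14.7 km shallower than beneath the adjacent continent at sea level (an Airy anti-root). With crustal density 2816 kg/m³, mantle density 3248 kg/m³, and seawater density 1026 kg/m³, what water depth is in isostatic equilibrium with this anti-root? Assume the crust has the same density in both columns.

Replacing a thickness d of crust by seawater at the top must be balanced by replacing crust with mantle at the base: d (ρ_c − ρ_w) = a (ρ_m − ρ_c).
d = a (ρ_m − ρ_c)/(ρ_c − ρ_w) = 14.7 km × 432/1790 = 3.55 km.

3.55 km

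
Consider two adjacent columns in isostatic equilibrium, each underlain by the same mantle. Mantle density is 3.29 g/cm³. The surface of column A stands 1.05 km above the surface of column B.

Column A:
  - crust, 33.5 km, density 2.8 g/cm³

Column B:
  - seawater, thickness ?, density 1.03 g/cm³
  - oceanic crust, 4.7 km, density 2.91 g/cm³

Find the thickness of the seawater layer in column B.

Take the compensation level at the base of the deeper column (depth z_c below the surface of column A) and equate Σ ρ_i t_i down to z_c; mantle fills any gap and the z_c terms cancel.
Column A: 33.5×2.8 + (z_c − 33.5)×3.29
Column B: 1.05×0 + x×1.03 + 4.7×2.91 + (z_c − 1.05 − 4.7 − x)×3.29
The z_c×3.29 term appears on both sides and cancels. Collect the known terms of each column as K = Σ(ρt)_known − 3.29 × (depth of known layers): K_A = 93.8 − 3.29×33.5 = −16.415; K_B = 13.677 − 3.29×(1.05 + 4.7) = −5.2405.
Balance: K_A = K_B − x×(3.29 − 1.03), so x = (K_B − K_A)/(3.29 − 1.03) = 11.1745/2.26 = 4.94 km.

4.94 km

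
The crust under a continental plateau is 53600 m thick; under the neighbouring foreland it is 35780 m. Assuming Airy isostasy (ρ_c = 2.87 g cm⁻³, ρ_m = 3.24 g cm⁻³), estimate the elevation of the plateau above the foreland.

Excess crust Δ = 53600 m − 35780 m = 17820 m, split between elevation h and root r with h + r = Δ.
Airy balance ρ_c h = (ρ_m − ρ_c) r gives r = h ρ_c/(ρ_m − ρ_c), so h (1 + ρ_c/(ρ_m − ρ_c)) = Δ, i.e. h = Δ (ρ_m − ρ_c)/ρ_m.
h = 17820 m × 0.37/3.24 = 2040 m.

2040 m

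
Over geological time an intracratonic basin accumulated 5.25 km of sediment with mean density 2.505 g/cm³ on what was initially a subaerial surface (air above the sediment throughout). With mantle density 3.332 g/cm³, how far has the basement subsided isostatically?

3.95 km

Subaerial load: s = t ρ_sed / ρ_m = 5.25 km × 2.505/3.332 = 3.95 km.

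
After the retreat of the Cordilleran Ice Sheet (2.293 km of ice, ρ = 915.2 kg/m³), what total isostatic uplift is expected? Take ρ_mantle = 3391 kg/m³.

Removing the load lets mantle flow back in; uplift u satisfies ρ_ice t = ρ_m u.
u = t ρ_ice/ρ_m = 2.293 km × 915.2/3391 = 0.619 km.

0.619 km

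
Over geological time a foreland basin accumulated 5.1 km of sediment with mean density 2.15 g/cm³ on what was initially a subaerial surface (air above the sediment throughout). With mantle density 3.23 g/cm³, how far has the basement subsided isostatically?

3.39 km

Subaerial load: s = t ρ_sed / ρ_m = 5.1 km × 2.15/3.23 = 3.39 km.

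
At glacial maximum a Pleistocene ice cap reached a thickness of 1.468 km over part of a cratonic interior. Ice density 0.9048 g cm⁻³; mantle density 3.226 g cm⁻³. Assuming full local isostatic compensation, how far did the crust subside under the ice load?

By Archimedes' principle applied to the lithosphere: the ice load ρ_ice t is balanced by mantle displaced below, ρ_m s.
s = t ρ_ice / ρ_m = 1.468 km × 0.9048/3.226 = 0.412 km.

0.412 km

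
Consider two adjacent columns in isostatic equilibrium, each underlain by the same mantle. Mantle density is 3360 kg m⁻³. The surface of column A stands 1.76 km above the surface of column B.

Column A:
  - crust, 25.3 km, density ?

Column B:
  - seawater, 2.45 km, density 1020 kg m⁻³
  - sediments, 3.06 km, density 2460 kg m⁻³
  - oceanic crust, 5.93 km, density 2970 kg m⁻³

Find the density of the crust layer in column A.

2700 kg m⁻³

Take the compensation level at the base of the deeper column (depth z_c below the surface of column A) and equate Σ ρ_i t_i down to z_c; mantle fills any gap and the z_c terms cancel.
Column A: 25.3×ρ + (z_c − 25.3)×3360
Column B: 1.76×0 + 2.45×1020 + 3.06×2460 + 5.93×2970 + (z_c − 1.76 − 11.44)×3360
The z_c×3360 term appears on both sides and cancels. Collect the known terms of each column as K = Σ(ρt)_known − 3360 × (depth of known layers): K_A = 0 − 3360×25.3 = −85008; K_B = 27638.7 − 3360×(1.76 + 11.44) = −16713.3.
Balance: K_A + 25.3×ρ = K_B, so ρ = (K_B − K_A)/25.3 = 68294.7/25.3 = 2700 kg m⁻³.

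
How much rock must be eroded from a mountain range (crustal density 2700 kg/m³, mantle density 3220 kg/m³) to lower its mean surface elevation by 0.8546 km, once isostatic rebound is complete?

Net drop Δ = e − u = e − e ρ_c/ρ_m = e (ρ_m − ρ_c)/ρ_m.
e = Δ ρ_m/(ρ_m − ρ_c) = 0.8546 km × 3220/520 = 5.29 km.

5.29 km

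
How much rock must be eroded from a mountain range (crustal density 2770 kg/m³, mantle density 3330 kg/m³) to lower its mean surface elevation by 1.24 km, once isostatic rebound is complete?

Net drop Δ = e − u = e − e ρ_c/ρ_m = e (ρ_m − ρ_c)/ρ_m.
e = Δ ρ_m/(ρ_m − ρ_c) = 1.24 km × 3330/560 = 7.37 km.

7.37 km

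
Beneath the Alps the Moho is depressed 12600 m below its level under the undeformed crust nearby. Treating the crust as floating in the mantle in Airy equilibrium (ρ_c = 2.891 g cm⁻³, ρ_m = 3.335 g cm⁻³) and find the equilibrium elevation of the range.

For local isostatic compensation: ρ_c h = (ρ_m − ρ_c) r.
h = r (ρ_m − ρ_c) / ρ_c = 12600 m × (3.335 − 2.891) / 2.891 = 1940 m.

1940 m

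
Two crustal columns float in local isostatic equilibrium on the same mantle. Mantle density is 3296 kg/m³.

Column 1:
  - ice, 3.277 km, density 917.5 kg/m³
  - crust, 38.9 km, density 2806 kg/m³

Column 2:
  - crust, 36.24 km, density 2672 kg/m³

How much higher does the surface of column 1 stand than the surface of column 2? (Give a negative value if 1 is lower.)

For any compensation level in the mantle, the mantle terms cancel and isostasy reduces to e = (Σt_1 − Σt_2) − (Σ(ρt)_1 − Σ(ρt)_2) / ρ_m.
Σt_1 = 42.177 km; Σt_2 = 36.24 km; Σ(ρt)_1 = 112160.048; Σ(ρt)_2 = 96833.28 (in km·kg/m³).
e = (42.177 − 36.24) − (112160.048 − 96833.28) / 3296 = 1.29 km.

1.29 km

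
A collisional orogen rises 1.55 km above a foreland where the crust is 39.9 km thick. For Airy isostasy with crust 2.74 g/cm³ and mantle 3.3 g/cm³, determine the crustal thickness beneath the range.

Root depth r = h ρ_c / (ρ_m − ρ_c) = 1.55 km × 2.74 / 0.56 = 7.584 km.
Total thickness = T + h + r = 39.9 km + 1.55 km + 7.584 km = 49 km.

49 km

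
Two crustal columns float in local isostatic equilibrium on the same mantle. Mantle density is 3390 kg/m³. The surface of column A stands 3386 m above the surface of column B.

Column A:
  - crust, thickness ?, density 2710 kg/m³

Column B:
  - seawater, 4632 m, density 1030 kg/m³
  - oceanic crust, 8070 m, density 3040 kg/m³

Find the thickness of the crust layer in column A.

37100 m

Take the compensation level at the base of the deeper column (depth z_c below the surface of column A) and equate Σ ρ_i t_i down to z_c; mantle fills any gap and the z_c terms cancel.
Column A: x×2710 + (z_c − 0 − x)×3390
Column B: 3386×0 + 4632×1030 + 8070×3040 + (z_c − 3386 − 12702)×3390
The z_c×3390 term appears on both sides and cancels. Collect the known terms of each column as K = Σ(ρt)_known − 3390 × (depth of known layers): K_A = 0 − 3390×0 = 0; K_B = 29303760 − 3390×(3386 + 12702) = −25234560.
Balance: K_A − x×(3390 − 2710) = K_B, so x = (K_A − K_B)/(3390 − 2710) = 25234600/680 = 37100 m.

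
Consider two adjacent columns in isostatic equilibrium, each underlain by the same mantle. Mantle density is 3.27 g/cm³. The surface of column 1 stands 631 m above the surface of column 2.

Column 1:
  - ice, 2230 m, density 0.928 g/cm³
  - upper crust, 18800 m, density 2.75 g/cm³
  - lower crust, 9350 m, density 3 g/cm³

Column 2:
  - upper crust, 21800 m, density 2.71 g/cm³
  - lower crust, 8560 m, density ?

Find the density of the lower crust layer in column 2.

Take the compensation level at the base of the deeper column (depth z_c below the surface of column 1) and equate Σ ρ_i t_i down to z_c; mantle fills any gap and the z_c terms cancel.
Column 1: 2230×0.928 + 18800×2.75 + 9350×3 + (z_c − 30380)×3.27
Column 2: 631×0 + 21800×2.71 + 8560×ρ + (z_c − 631 − 30360)×3.27
The z_c×3.27 term appears on both sides and cancels. Collect the known terms of each column as K = Σ(ρt)_known − 3.27 × (depth of known layers): K_1 = 81819.44 − 3.27×30380 = −17523.16; K_2 = 59078 − 3.27×(631 + 30360) = −42262.57.
Balance: K_1 = K_2 + 8560×ρ, so ρ = (K_1 − K_2)/8560 = 24739.4/8560 = 2.89 g/cm³.

2.89 g/cm³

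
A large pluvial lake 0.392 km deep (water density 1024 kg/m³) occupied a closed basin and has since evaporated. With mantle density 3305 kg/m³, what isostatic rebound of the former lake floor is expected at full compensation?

0.121 km

u = d ρ_w/ρ_m = 0.392 km × 1024/3305 = 0.121 km.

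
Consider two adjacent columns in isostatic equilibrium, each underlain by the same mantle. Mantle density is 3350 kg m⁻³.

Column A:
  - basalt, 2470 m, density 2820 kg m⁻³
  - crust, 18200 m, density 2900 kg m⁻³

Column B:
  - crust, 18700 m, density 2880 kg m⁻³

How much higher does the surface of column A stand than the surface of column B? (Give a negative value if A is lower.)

212 m

For any compensation level in the mantle, the mantle terms cancel and isostasy reduces to e = (Σt_A − Σt_B) − (Σ(ρt)_A − Σ(ρt)_B) / ρ_m.
Σt_A = 20670 m; Σt_B = 18700 m; Σ(ρt)_A = 59745400; Σ(ρt)_B = 53856000 (in m·kg m⁻³).
e = (20670 − 18700) − (59745400 − 53856000) / 3350 = 212 m.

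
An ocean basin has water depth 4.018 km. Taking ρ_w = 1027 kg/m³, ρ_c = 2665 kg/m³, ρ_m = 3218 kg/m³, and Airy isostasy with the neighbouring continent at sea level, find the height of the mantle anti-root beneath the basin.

By Archimedes' principle applied to the lithosphere: replacing crust with seawater at the top is compensated by replacing crust with mantle at the base: d (ρ_c − ρ_w) = a (ρ_m − ρ_c).
a = d (ρ_c − ρ_w)/(ρ_m − ρ_c) = 4.018 km × 1638/553 = 11.9 km.

11.9 km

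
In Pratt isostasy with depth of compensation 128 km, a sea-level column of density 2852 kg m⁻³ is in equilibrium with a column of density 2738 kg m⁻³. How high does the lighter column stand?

ρ_ref D = ρ (D + h) → h = D (ρ_ref − ρ)/ρ.
h = 128 km × (2852 − 2738)/2738 = 5.33 km.

5.33 km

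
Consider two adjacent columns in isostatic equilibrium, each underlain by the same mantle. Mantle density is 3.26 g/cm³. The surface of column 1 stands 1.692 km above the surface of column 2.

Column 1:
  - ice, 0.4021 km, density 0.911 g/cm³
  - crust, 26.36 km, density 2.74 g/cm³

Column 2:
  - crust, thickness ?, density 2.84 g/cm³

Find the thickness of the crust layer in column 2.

Take the compensation level at the base of the deeper column (depth z_c below the surface of column 1) and equate Σ ρ_i t_i down to z_c; mantle fills any gap and the z_c terms cancel.
Column 1: 0.4021×0.911 + 26.36×2.74 + (z_c − 26.7621)×3.26
Column 2: 1.692×0 + x×2.84 + (z_c − 1.692 − 0 − x)×3.26
The z_c×3.26 term appears on both sides and cancels. Collect the known terms of each column as K = Σ(ρt)_known − 3.26 × (depth of known layers): K_1 = 72.5927131 − 3.26×26.7621 = −14.6517329; K_2 = 0 − 3.26×(1.692 + 0) = −5.51592.
Balance: K_1 = K_2 − x×(3.26 − 2.84), so x = (K_2 − K_1)/(3.26 − 2.84) = 9.13581/0.42 = 21.8 km.

21.8 km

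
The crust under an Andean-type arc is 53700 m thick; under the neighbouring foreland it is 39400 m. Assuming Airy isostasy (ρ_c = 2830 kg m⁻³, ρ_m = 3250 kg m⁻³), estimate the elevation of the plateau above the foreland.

Excess crust Δ = 53700 m − 39400 m = 14300 m, split between elevation h and root r with h + r = Δ.
Airy balance ρ_c h = (ρ_m − ρ_c) r gives r = h ρ_c/(ρ_m − ρ_c), so h (1 + ρ_c/(ρ_m − ρ_c)) = Δ, i.e. h = Δ (ρ_m − ρ_c)/ρ_m.
h = 14300 m × 420/3250 = 1850 m.

1850 m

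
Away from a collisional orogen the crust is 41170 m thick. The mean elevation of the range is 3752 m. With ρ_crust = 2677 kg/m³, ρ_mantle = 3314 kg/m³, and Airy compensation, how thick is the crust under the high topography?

Root depth r = h ρ_c / (ρ_m − ρ_c) = 3752 m × 2677 / 637 = 15770 m.
Total thickness = T + h + r = 41170 m + 3752 m + 15770 m = 60700 m.

60700 m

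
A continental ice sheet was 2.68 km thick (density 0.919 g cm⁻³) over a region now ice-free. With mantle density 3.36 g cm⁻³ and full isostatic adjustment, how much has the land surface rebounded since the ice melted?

0.733 km

Removing the load lets mantle flow back in; uplift u satisfies ρ_ice t = ρ_m u.
u = t ρ_ice/ρ_m = 2.68 km × 0.919/3.36 = 0.733 km.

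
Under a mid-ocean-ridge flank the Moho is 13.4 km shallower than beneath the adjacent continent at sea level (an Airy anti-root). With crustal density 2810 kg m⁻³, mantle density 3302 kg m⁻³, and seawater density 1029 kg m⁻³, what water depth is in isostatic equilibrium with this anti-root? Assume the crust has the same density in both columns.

Replacing a thickness d of crust by seawater at the top must be balanced by replacing crust with mantle at the base: d (ρ_c − ρ_w) = a (ρ_m − ρ_c).
d = a (ρ_m − ρ_c)/(ρ_c − ρ_w) = 13.4 km × 492/1781 = 3.7 km.

3.7 km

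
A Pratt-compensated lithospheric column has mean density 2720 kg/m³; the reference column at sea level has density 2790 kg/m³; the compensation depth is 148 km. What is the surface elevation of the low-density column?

ρ_ref D = ρ (D + h) → h = D (ρ_ref − ρ)/ρ.
h = 148 km × (2790 − 2720)/2720 = 3.81 km.

3.81 km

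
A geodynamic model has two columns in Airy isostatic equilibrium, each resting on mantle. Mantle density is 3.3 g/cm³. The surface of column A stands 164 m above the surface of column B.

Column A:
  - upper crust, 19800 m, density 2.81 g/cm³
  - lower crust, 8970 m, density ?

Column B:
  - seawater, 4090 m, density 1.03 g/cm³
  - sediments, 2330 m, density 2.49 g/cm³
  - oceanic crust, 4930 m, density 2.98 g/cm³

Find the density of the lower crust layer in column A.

Take the compensation level at the base of the deeper column (depth z_c below the surface of column A) and equate Σ ρ_i t_i down to z_c; mantle fills any gap and the z_c terms cancel.
Column A: 19800×2.81 + 8970×ρ + (z_c − 28770)×3.3
Column B: 164×0 + 4090×1.03 + 2330×2.49 + 4930×2.98 + (z_c − 164 − 11350)×3.3
The z_c×3.3 term appears on both sides and cancels. Collect the known terms of each column as K = Σ(ρt)_known − 3.3 × (depth of known layers): K_A = 55638 − 3.3×28770 = −39303; K_B = 24705.8 − 3.3×(164 + 11350) = −13290.4.
Balance: K_A + 8970×ρ = K_B, so ρ = (K_B − K_A)/8970 = 26012.6/8970 = 2.9 g/cm³.

2.9 g/cm³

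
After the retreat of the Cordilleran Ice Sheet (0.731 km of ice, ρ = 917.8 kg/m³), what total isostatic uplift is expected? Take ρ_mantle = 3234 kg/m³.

0.207 km

Removing the load lets mantle flow back in; uplift u satisfies ρ_ice t = ρ_m u.
u = t ρ_ice/ρ_m = 0.731 km × 917.8/3234 = 0.207 km.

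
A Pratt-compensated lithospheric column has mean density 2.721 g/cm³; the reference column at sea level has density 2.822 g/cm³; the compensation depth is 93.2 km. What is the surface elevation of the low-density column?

ρ_ref D = ρ (D + h) → h = D (ρ_ref − ρ)/ρ.
h = 93.2 km × (2.822 − 2.721)/2.721 = 3.46 km.

3.46 km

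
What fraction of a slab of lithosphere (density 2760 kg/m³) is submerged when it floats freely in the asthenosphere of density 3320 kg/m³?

Submerged fraction = ρ_obj/ρ_fluid = 2760/3320 = 83.1%.

83.1%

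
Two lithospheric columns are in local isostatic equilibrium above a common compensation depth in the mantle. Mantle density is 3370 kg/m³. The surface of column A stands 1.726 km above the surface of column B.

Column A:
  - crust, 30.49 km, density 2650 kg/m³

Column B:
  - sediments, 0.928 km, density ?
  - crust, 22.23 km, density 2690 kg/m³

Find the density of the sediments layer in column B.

2270 kg/m³

Take the compensation level at the base of the deeper column (depth z_c below the surface of column A) and equate Σ ρ_i t_i down to z_c; mantle fills any gap and the z_c terms cancel.
Column A: 30.49×2650 + (z_c − 30.49)×3370
Column B: 1.726×0 + 0.928×ρ + 22.23×2690 + (z_c − 1.726 − 23.158)×3370
The z_c×3370 term appears on both sides and cancels. Collect the known terms of each column as K = Σ(ρt)_known − 3370 × (depth of known layers): K_A = 80798.5 − 3370×30.49 = −21952.8; K_B = 59798.7 − 3370×(1.726 + 23.158) = −24060.38.
Balance: K_A = K_B + 0.928×ρ, so ρ = (K_A − K_B)/0.928 = 2107.58/0.928 = 2270 kg/m³.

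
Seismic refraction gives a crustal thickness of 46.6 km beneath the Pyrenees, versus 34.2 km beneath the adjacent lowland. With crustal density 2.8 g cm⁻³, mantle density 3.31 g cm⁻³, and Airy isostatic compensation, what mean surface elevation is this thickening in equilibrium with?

1.91 km

Excess crust Δ = 46.6 km − 34.2 km = 12.4 km, split between elevation h and root r with h + r = Δ.
Airy balance ρ_c h = (ρ_m − ρ_c) r gives r = h ρ_c/(ρ_m − ρ_c), so h (1 + ρ_c/(ρ_m − ρ_c)) = Δ, i.e. h = Δ (ρ_m − ρ_c)/ρ_m.
h = 12.4 km × 0.51/3.31 = 1.91 km.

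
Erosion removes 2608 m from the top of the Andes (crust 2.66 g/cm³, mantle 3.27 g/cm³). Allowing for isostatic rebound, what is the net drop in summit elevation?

Rebound u = e ρ_c/ρ_m = 2608 m × 2.66/3.27 = 2121 m.
Net surface drop = e − u = 2608 m − 2121 m = e (ρ_m − ρ_c)/ρ_m = 487 m.

487 m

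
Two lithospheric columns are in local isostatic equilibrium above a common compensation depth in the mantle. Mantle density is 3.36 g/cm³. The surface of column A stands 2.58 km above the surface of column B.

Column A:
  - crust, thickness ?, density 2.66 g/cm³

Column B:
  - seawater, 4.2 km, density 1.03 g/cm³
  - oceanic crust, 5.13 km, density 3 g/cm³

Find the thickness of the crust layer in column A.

29 km

Take the compensation level at the base of the deeper column (depth z_c below the surface of column A) and equate Σ ρ_i t_i down to z_c; mantle fills any gap and the z_c terms cancel.
Column A: x×2.66 + (z_c − 0 − x)×3.36
Column B: 2.58×0 + 4.2×1.03 + 5.13×3 + (z_c − 2.58 − 9.33)×3.36
The z_c×3.36 term appears on both sides and cancels. Collect the known terms of each column as K = Σ(ρt)_known − 3.36 × (depth of known layers): K_A = 0 − 3.36×0 = 0; K_B = 19.716 − 3.36×(2.58 + 9.33) = −20.3016.
Balance: K_A − x×(3.36 − 2.66) = K_B, so x = (K_A − K_B)/(3.36 − 2.66) = 20.3016/0.7 = 29 km.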